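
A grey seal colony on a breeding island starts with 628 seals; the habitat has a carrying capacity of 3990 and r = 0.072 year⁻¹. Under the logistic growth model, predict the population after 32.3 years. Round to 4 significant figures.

2620 seals

A = (K − N₀)/N₀ = (3990 − 628)/628 = 5.3535.
N(t) = K/(1 + A·e^(−rt)) = 3990/(1 + 5.3535×e^(−0.072×32.3)).
e^(−2.326) = 0.097725; denominator = 1 + 5.3535×0.097725 = 1.5232.
N = 3990/1.5232 = 2619.54.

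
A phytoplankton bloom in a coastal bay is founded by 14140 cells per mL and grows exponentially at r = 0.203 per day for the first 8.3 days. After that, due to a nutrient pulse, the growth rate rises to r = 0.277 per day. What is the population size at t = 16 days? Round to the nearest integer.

643426 cells per mL

Phase 1: N(8.3) = 14140·e^(0.203×8.3) = 14140·e^1.685 = 76241.6.
Phase 2 runs for 16 − 8.3 = 7.7 days at r = 0.277.
N(16) = 76241.6·e^(0.277×7.7) = 76241.6·e^2.133 = 643426.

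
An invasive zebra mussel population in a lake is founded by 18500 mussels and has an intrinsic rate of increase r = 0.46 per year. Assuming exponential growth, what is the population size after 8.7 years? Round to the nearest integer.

N(t) = N₀·e^(rt) = 18500 × e^(0.46×8.7) = 18500 × e^4.002.
e^4.002 ≈ 54.707, so N ≈ 18500 × 54.707 = 1.012088×10^6.

1012088 mussels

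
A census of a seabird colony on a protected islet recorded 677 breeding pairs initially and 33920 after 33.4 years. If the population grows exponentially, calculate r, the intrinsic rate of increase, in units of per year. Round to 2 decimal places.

0.12 per year

From N(t) = N₀·e^(rt): e^(r·33.4) = 33920/677 = 50.103.
r·33.4 = ln(50.103) = 3.9141, so r = 3.9141/33.4 = 0.11719.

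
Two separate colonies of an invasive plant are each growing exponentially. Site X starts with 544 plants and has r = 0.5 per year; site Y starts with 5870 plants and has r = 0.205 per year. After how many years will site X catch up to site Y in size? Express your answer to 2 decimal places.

8.06 years

Set 544·e^(0.5t) = 5870·e^(0.205t).
e^((0.5 − 0.205)t) = 5870/544 → e^(0.295·t) = 10.79.
0.295·t = ln(10.79) = 2.3787, so t = 2.3787/0.295 = 8.0633.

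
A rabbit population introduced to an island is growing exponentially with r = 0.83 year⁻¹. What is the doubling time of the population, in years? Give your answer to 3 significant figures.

0.835 years

Doubling time t_d = ln(2)/r = 0.6931/0.83 = 0.83512.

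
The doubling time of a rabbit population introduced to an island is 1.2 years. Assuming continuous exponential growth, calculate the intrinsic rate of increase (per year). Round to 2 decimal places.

0.58 per year

r = ln(2)/t_d = 0.6931/1.2 = 0.57762.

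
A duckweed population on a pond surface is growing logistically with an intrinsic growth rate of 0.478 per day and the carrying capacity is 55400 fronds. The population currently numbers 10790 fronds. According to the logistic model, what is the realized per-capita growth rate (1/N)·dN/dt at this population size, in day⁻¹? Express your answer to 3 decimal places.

(1/N)·dN/dt = r(1 − N/K) = 0.478 × (1 − 10790/55400).
= 0.478 × 0.80523 = 0.3849.

0.385 per day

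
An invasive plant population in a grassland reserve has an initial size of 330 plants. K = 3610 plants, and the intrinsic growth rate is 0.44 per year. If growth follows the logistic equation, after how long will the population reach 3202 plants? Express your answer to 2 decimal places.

9.90 years

A = (K − N₀)/N₀ = (3610 − 330)/330 = 9.9394.
Solve 3610/(1 + 9.9394·e^(−0.44t)) = 3202: 1 + 9.9394·e^(−0.44t) = 1.1274, so e^(−0.44t) = 0.0128197.
−0.44·t = ln(0.0128197) = -4.3568, so t = 4.3568/0.44 = 9.9017.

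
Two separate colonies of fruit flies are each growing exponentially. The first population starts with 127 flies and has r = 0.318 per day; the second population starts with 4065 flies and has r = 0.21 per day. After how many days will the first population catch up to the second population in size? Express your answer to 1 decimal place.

Set 127·e^(0.318t) = 4065·e^(0.21t).
e^((0.318 − 0.21)t) = 4065/127 → e^(0.108·t) = 32.008.
0.108·t = ln(32.008) = 3.466, so t = 3.466/0.108 = 32.092.

32.1 days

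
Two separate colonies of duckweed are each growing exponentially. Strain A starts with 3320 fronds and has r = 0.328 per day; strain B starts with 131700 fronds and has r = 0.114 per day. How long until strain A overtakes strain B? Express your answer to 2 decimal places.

Set 3320·e^(0.328t) = 131700·e^(0.114t).
e^((0.328 − 0.114)t) = 131700/3320 → e^(0.214·t) = 39.669.
0.214·t = ln(39.669) = 3.6806, so t = 3.6806/0.214 = 17.199.

17.20 days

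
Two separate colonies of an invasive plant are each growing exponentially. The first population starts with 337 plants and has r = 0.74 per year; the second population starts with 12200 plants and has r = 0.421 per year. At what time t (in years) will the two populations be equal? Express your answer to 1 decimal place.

11.3 years

Set 337·e^(0.74t) = 12200·e^(0.421t).
e^((0.74 − 0.421)t) = 12200/337 → e^(0.319·t) = 36.202.
0.319·t = ln(36.202) = 3.5891, so t = 3.5891/0.319 = 11.251.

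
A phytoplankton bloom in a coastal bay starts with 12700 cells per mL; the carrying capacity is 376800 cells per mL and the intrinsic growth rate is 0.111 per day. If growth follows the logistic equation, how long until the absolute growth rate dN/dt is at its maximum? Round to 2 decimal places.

30.23 days

Logistic growth is fastest at N = K/2 = 188400.
A = (K − N₀)/N₀ = 28.669. Set K/(1 + A·e^(−rt)) = K/2 → A·e^(−rt) = 1.
e^(−0.111t) = 1/28.669 = 0.0348805, so t = ln(28.669)/0.111 = 3.3558/0.111 = 30.233.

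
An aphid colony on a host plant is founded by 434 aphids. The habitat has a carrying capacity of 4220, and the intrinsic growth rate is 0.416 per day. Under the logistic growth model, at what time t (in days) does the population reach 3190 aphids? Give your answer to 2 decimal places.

7.92 days

A = (K − N₀)/N₀ = (4220 − 434)/434 = 8.7235.
Solve 4220/(1 + 8.7235·e^(−0.416t)) = 3190: 1 + 8.7235·e^(−0.416t) = 1.3229, so e^(−0.416t) = 0.0370131.
−0.416·t = ln(0.0370131) = -3.2965, so t = 3.2965/0.416 = 7.9242.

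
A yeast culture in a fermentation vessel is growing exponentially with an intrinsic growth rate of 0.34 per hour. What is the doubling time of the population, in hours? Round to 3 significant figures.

2.04 hours

Doubling time t_d = ln(2)/r = 0.6931/0.34 = 2.0387.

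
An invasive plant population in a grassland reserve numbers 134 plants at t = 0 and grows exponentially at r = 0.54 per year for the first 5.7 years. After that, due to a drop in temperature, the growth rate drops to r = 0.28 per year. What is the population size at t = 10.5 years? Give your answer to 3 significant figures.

11200 plants

Phase 1: N(5.7) = 134·e^(0.54×5.7) = 134·e^3.078 = 2909.8.
Phase 2 runs for 10.5 − 5.7 = 4.8 years at r = 0.28.
N(10.5) = 2909.8·e^(0.28×4.8) = 2909.8·e^1.344 = 11157.2.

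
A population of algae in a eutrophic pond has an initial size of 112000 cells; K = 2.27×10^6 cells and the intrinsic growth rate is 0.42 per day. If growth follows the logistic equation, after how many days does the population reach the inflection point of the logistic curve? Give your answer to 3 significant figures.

Logistic growth is fastest at N = K/2 = 1.135×10^6.
A = (K − N₀)/N₀ = 19.268. Set K/(1 + A·e^(−rt)) = K/2 → A·e^(−rt) = 1.
e^(−0.42t) = 1/19.268 = 0.0518999, so t = ln(19.268)/0.42 = 2.9584/0.42 = 7.0439.

7.04 days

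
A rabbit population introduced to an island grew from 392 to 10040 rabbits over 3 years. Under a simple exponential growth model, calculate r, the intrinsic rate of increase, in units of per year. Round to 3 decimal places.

From N(t) = N₀·e^(rt): e^(r·3) = 10040/392 = 25.612.
r·3 = ln(25.612) = 3.2431, so r = 3.2431/3 = 1.081.

1.081 per year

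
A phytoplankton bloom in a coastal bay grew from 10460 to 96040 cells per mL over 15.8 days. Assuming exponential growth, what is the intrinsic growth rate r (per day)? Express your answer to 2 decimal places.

From N(t) = N₀·e^(rt): e^(r·15.8) = 96040/10460 = 9.1816.
r·15.8 = ln(9.1816) = 2.2172, so r = 2.2172/15.8 = 0.14033.

0.14 per day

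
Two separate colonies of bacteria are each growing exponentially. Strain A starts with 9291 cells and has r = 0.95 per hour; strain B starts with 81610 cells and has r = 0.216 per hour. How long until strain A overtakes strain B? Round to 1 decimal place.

3.0 hours

Set 9291·e^(0.95t) = 81610·e^(0.216t).
e^((0.95 − 0.216)t) = 81610/9291 → e^(0.734·t) = 8.7838.
0.734·t = ln(8.7838) = 2.1729, so t = 2.1729/0.734 = 2.9604.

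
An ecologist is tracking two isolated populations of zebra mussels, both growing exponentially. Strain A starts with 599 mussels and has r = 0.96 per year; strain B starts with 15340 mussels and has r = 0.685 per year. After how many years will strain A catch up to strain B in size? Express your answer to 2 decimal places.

11.79 years

Set 599·e^(0.96t) = 15340·e^(0.685t).
e^((0.96 − 0.685)t) = 15340/599 → e^(0.275·t) = 25.609.
0.275·t = ln(25.609) = 3.243, so t = 3.243/0.275 = 11.793.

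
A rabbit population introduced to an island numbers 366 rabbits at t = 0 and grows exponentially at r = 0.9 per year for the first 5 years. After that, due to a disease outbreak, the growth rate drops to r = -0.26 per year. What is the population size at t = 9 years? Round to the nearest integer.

Phase 1: N(5) = 366·e^(0.9×5) = 366·e^4.5 = 32946.3.
Phase 2 runs for 9 − 5 = 4 years at r = -0.26.
N(9) = 32946.3·e^(-0.26×4) = 32946.3·e^-1.04 = 11645.

11645 rabbits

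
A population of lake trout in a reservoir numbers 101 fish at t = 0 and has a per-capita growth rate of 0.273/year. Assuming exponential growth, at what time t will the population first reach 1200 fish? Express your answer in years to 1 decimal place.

Set N₀·e^(rt) = 1200: e^(0.273·t) = 1200/101 = 11.881.
0.273·t = ln(11.881) = 2.475, so t = 2.475/0.273 = 9.0658.

9.1 years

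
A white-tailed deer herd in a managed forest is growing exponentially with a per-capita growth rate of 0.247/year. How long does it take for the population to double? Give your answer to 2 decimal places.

2.81 years

Doubling time t_d = ln(2)/r = 0.6931/0.247 = 2.8063.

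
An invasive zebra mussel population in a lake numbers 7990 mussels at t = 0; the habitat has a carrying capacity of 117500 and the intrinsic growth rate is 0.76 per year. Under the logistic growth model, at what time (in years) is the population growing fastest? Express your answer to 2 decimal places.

3.44 years

Logistic growth is fastest at N = K/2 = 58750.
A = (K − N₀)/N₀ = 13.706. Set K/(1 + A·e^(−rt)) = K/2 → A·e^(−rt) = 1.
e^(−0.76t) = 1/13.706 = 0.0729614, so t = ln(13.706)/0.76 = 2.6178/0.76 = 3.4445.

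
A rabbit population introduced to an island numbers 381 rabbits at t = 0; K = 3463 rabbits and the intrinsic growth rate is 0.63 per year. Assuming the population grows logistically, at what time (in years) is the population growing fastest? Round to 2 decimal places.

3.32 years

Logistic growth is fastest at N = K/2 = 1731.5.
A = (K − N₀)/N₀ = 8.0892. Set K/(1 + A·e^(−rt)) = K/2 → A·e^(−rt) = 1.
e^(−0.63t) = 1/8.0892 = 0.123621, so t = ln(8.0892)/0.63 = 2.0905/0.63 = 3.3183.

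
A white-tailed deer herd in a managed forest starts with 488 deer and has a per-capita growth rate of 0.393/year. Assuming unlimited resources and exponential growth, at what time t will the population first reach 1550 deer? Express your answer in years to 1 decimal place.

2.9 years

Set N₀·e^(rt) = 1550: e^(0.393·t) = 1550/488 = 3.1762.
0.393·t = ln(3.1762) = 1.1557, so t = 1.1557/0.393 = 2.9407.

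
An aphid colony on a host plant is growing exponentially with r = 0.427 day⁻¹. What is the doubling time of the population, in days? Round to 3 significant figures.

1.62 days

Doubling time t_d = ln(2)/r = 0.6931/0.427 = 1.6233.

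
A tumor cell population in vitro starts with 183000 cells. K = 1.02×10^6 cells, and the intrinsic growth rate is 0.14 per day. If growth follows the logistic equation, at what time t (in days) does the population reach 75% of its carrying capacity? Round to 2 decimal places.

18.71 days

A = (K − N₀)/N₀ = (1.02×10^6 − 183000)/183000 = 4.5738.
Solve 1.02×10^6/(1 + 4.5738·e^(−0.14t)) = 765000: 1 + 4.5738·e^(−0.14t) = 1.3333, so e^(−0.14t) = 0.0728793.
−0.14·t = ln(0.0728793) = -2.619, so t = 2.619/0.14 = 18.707.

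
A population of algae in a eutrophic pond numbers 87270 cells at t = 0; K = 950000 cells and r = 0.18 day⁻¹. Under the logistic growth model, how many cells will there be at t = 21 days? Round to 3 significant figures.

A = (K − N₀)/N₀ = (950000 − 87270)/87270 = 9.8858.
N(t) = K/(1 + A·e^(−rt)) = 950000/(1 + 9.8858×e^(−0.18×21)).
e^(−3.78) = 0.022823; denominator = 1 + 9.8858×0.022823 = 1.2256.
N = 950000/1.2256 = 775118.

775000 cells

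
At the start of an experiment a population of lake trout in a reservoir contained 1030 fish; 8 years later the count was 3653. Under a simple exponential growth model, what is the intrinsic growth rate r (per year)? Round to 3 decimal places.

From N(t) = N₀·e^(rt): e^(r·8) = 3653/1030 = 3.5466.
r·8 = ln(3.5466) = 1.266, so r = 1.266/8 = 0.15825.

0.158 per year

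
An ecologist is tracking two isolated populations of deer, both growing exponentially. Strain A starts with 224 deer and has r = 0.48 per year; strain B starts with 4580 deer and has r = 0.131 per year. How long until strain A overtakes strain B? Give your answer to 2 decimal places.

8.65 years

Set 224·e^(0.48t) = 4580·e^(0.131t).
e^((0.48 − 0.131)t) = 4580/224 → e^(0.349·t) = 20.446.
0.349·t = ln(20.446) = 3.0178, so t = 3.0178/0.349 = 8.647.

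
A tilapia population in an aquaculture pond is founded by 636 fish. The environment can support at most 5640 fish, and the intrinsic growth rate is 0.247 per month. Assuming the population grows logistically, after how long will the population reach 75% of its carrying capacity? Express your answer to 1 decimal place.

A = (K − N₀)/N₀ = (5640 − 636)/636 = 7.8679.
Solve 5640/(1 + 7.8679·e^(−0.247t)) = 4230: 1 + 7.8679·e^(−0.247t) = 1.3333, so e^(−0.247t) = 0.0423661.
−0.247·t = ln(0.0423661) = -3.1614, so t = 3.1614/0.247 = 12.799.

12.8 months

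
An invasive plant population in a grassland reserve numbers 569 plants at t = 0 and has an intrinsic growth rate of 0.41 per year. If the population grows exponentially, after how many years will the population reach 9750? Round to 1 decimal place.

6.9 years

Set N₀·e^(rt) = 9750: e^(0.41·t) = 9750/569 = 17.135.
0.41·t = ln(17.135) = 2.8411, so t = 2.8411/0.41 = 6.9296.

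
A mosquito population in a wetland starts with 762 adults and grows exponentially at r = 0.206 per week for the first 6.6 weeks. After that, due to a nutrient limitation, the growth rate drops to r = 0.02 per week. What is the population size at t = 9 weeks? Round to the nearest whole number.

3114 adults

Phase 1: N(6.6) = 762·e^(0.206×6.6) = 762·e^1.36 = 2967.71.
Phase 2 runs for 9 − 6.6 = 2.4 weeks at r = 0.02.
N(9) = 2967.71·e^(0.02×2.4) = 2967.71·e^0.048 = 3113.64.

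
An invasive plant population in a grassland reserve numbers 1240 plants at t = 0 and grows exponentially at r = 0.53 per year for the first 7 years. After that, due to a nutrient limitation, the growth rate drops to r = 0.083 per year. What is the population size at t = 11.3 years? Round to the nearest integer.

Phase 1: N(7) = 1240·e^(0.53×7) = 1240·e^3.71 = 50658.7.
Phase 2 runs for 11.3 − 7 = 4.3 years at r = 0.083.
N(11.3) = 50658.7·e^(0.083×4.3) = 50658.7·e^0.3569 = 72385.9.

72386 plants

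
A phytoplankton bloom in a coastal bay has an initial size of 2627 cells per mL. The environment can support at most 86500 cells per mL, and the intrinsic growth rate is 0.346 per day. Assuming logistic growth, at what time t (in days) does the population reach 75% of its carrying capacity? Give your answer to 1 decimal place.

A = (K − N₀)/N₀ = (86500 − 2627)/2627 = 31.927.
Solve 86500/(1 + 31.927·e^(−0.346t)) = 64875: 1 + 31.927·e^(−0.346t) = 1.3333, so e^(−0.346t) = 0.0104404.
−0.346·t = ln(0.0104404) = -4.5621, so t = 4.5621/0.346 = 13.185.

13.2 days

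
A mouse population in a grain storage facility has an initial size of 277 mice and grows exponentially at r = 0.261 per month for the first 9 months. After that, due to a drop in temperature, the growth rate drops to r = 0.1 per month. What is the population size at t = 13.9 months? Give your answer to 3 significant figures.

4740 mice

Phase 1: N(9) = 277·e^(0.261×9) = 277·e^2.349 = 2901.6.
Phase 2 runs for 13.9 − 9 = 4.9 months at r = 0.1.
N(13.9) = 2901.6·e^(0.1×4.9) = 2901.6·e^0.49 = 4736.33.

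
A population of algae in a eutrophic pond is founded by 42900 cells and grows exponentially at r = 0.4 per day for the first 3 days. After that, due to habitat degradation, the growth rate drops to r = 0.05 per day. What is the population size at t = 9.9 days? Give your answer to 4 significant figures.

Phase 1: N(3) = 42900·e^(0.4×3) = 42900·e^1.2 = 142433.
Phase 2 runs for 9.9 − 3 = 6.9 days at r = 0.05.
N(9.9) = 142433·e^(0.05×6.9) = 142433·e^0.345 = 201114.

201100 cells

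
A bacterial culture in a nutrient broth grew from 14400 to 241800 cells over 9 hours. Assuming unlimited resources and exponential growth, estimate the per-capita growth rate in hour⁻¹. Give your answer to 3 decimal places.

From N(t) = N₀·e^(rt): e^(r·9) = 241800/14400 = 16.792.
r·9 = ln(16.792) = 2.8209, so r = 2.8209/9 = 0.31343.

0.313 per hour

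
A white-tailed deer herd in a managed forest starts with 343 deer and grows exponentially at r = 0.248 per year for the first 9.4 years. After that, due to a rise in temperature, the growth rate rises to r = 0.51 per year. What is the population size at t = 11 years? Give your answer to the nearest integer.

Phase 1: N(9.4) = 343·e^(0.248×9.4) = 343·e^2.331 = 3529.57.
Phase 2 runs for 11 − 9.4 = 1.6 years at r = 0.51.
N(11) = 3529.57·e^(0.51×1.6) = 3529.57·e^0.816 = 7981.89.

7982 deer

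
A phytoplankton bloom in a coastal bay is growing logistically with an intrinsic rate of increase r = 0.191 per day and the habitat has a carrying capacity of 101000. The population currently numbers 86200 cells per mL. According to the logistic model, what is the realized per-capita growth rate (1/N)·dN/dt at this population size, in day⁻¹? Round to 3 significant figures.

0.0280 per day

(1/N)·dN/dt = r(1 − N/K) = 0.191 × (1 − 86200/101000).
= 0.191 × 0.14653 = 0.027988.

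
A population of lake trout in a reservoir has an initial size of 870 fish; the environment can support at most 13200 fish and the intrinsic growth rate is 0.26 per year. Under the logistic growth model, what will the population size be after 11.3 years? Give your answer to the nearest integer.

A = (K − N₀)/N₀ = (13200 − 870)/870 = 14.172.
N(t) = K/(1 + A·e^(−rt)) = 13200/(1 + 14.172×e^(−0.26×11.3)).
e^(−2.938) = 0.052972; denominator = 1 + 14.172×0.052972 = 1.7507.
N = 13200/1.7507 = 7539.69.

7540 fish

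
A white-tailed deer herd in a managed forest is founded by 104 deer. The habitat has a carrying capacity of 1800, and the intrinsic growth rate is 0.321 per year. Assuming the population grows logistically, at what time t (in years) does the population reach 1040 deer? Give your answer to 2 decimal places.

A = (K − N₀)/N₀ = (1800 − 104)/104 = 16.308.
Solve 1800/(1 + 16.308·e^(−0.321t)) = 1040: 1 + 16.308·e^(−0.321t) = 1.7308, so e^(−0.321t) = 0.0448113.
−0.321·t = ln(0.0448113) = -3.1053, so t = 3.1053/0.321 = 9.6738.

9.67 years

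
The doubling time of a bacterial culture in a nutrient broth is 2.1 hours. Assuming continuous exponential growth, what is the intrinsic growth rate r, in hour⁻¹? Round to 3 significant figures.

0.330 per hour

r = ln(2)/t_d = 0.6931/2.1 = 0.33007.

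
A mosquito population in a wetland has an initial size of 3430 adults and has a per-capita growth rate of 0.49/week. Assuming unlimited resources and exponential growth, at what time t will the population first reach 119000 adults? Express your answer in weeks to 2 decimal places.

7.24 weeks

Set N₀·e^(rt) = 119000: e^(0.49·t) = 119000/3430 = 34.694.
0.49·t = ln(34.694) = 3.5466, so t = 3.5466/0.49 = 7.2379.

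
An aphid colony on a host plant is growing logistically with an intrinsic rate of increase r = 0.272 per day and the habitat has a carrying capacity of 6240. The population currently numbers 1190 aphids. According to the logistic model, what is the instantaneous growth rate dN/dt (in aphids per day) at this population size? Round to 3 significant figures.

262 aphids per day

dN/dt = rN(1 − N/K) = 0.272 × 1190 × (1 − 1190/6240).
1 − 1190/6240 = 0.80929; dN/dt = 0.272 × 1190 × 0.80929 = 261.95.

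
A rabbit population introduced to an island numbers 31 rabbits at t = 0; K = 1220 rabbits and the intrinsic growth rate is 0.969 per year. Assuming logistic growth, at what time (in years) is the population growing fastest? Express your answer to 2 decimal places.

Logistic growth is fastest at N = K/2 = 610.
A = (K − N₀)/N₀ = 38.355. Set K/(1 + A·e^(−rt)) = K/2 → A·e^(−rt) = 1.
e^(−0.969t) = 1/38.355 = 0.0260723, so t = ln(38.355)/0.969 = 3.6469/0.969 = 3.7636.

3.76 years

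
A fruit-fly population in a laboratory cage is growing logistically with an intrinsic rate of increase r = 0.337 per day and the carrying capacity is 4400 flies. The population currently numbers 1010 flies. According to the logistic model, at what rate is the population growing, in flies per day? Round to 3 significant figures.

262 flies per day

dN/dt = rN(1 − N/K) = 0.337 × 1010 × (1 − 1010/4400).
1 − 1010/4400 = 0.77045; dN/dt = 0.337 × 1010 × 0.77045 = 262.24.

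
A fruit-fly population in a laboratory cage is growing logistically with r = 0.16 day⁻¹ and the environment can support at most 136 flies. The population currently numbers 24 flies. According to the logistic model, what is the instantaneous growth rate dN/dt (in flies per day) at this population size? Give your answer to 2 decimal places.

dN/dt = rN(1 − N/K) = 0.16 × 24 × (1 − 24/136).
1 − 24/136 = 0.82353; dN/dt = 0.16 × 24 × 0.82353 = 3.1624.

3.16 flies per day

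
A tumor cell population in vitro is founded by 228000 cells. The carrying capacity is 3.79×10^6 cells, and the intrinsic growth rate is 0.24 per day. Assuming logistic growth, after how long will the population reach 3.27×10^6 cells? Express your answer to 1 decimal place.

A = (K − N₀)/N₀ = (3.79×10^6 − 228000)/228000 = 15.623.
Solve 3.79×10^6/(1 + 15.623·e^(−0.24t)) = 3.27×10^6: 1 + 15.623·e^(−0.24t) = 1.159, so e^(−0.24t) = 0.0101788.
−0.24·t = ln(0.0101788) = -4.5874, so t = 4.5874/0.24 = 19.114.

19.1 days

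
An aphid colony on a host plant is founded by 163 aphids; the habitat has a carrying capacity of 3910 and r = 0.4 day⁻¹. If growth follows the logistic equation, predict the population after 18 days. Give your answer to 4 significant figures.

A = (K − N₀)/N₀ = (3910 − 163)/163 = 22.988.
N(t) = K/(1 + A·e^(−rt)) = 3910/(1 + 22.988×e^(−0.4×18)).
e^(−7.2) = 0.00074659; denominator = 1 + 22.988×0.00074659 = 1.0172.
N = 3910/1.0172 = 3844.03.

3844 aphids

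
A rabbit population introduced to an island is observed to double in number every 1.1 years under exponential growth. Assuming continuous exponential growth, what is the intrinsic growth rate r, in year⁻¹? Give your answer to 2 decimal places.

0.63 per year

r = ln(2)/t_d = 0.6931/1.1 = 0.63013.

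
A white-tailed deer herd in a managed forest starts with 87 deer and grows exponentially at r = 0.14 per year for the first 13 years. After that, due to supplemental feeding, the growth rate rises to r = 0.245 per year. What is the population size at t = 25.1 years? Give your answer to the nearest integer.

10409 deer

Phase 1: N(13) = 87·e^(0.14×13) = 87·e^1.82 = 536.952.
Phase 2 runs for 25.1 − 13 = 12.1 years at r = 0.245.
N(25.1) = 536.952·e^(0.245×12.1) = 536.952·e^2.965 = 10408.8.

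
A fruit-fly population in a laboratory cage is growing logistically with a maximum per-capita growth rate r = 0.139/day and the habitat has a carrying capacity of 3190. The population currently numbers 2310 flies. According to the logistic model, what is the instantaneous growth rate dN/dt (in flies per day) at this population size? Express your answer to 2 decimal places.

88.58 flies per day

dN/dt = rN(1 − N/K) = 0.139 × 2310 × (1 − 2310/3190).
1 − 2310/3190 = 0.27586; dN/dt = 0.139 × 2310 × 0.27586 = 88.577.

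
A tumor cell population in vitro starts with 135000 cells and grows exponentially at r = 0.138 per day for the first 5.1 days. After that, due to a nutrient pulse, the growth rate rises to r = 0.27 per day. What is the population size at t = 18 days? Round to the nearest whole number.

Phase 1: N(5.1) = 135000·e^(0.138×5.1) = 135000·e^0.7038 = 272892.
Phase 2 runs for 18 − 5.1 = 12.9 days at r = 0.27.
N(18) = 272892·e^(0.27×12.9) = 272892·e^3.483 = 8.884601×10^6.

8884601 cells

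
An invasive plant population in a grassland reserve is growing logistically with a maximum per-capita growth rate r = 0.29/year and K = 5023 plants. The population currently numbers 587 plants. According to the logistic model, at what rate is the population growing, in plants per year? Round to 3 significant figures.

dN/dt = rN(1 − N/K) = 0.29 × 587 × (1 − 587/5023).
1 − 587/5023 = 0.88314; dN/dt = 0.29 × 587 × 0.88314 = 150.34.

150 plants per year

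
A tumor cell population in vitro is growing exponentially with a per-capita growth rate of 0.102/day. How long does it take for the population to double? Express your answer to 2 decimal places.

6.80 days

Doubling time t_d = ln(2)/r = 0.6931/0.102 = 6.7956.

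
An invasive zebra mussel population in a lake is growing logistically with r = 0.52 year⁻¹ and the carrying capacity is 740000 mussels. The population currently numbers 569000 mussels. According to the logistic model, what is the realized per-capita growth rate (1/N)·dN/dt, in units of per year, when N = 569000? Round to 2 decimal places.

(1/N)·dN/dt = r(1 − N/K) = 0.52 × (1 − 569000/740000).
= 0.52 × 0.23108 = 0.12016.

0.12 per year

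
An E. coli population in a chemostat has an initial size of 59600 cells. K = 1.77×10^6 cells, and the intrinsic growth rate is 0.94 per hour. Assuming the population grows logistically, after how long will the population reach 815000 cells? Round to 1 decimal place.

A = (K − N₀)/N₀ = (1.77×10^6 − 59600)/59600 = 28.698.
Solve 1.77×10^6/(1 + 28.698·e^(−0.94t)) = 815000: 1 + 28.698·e^(−0.94t) = 2.1718, so e^(−0.94t) = 0.0408314.
−0.94·t = ln(0.0408314) = -3.1983, so t = 3.1983/0.94 = 3.4025.

3.4 hours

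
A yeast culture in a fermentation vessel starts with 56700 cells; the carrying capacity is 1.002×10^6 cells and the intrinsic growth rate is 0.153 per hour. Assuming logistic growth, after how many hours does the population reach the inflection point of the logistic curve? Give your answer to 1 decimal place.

Logistic growth is fastest at N = K/2 = 501000.
A = (K − N₀)/N₀ = 16.672. Set K/(1 + A·e^(−rt)) = K/2 → A·e^(−rt) = 1.
e^(−0.153t) = 1/16.672 = 0.059981, so t = ln(16.672)/0.153 = 2.8137/0.153 = 18.39.

18.4 hours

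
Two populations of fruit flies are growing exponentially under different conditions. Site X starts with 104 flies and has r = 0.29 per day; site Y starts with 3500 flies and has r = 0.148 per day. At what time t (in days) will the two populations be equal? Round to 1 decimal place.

Set 104·e^(0.29t) = 3500·e^(0.148t).
e^((0.29 − 0.148)t) = 3500/104 → e^(0.142·t) = 33.654.
0.142·t = ln(33.654) = 3.5161, so t = 3.5161/0.142 = 24.761.

24.8 days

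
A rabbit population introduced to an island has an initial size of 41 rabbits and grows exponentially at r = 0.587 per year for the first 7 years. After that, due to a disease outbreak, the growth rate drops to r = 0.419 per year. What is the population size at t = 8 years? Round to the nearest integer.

Phase 1: N(7) = 41·e^(0.587×7) = 41·e^4.109 = 2496.32.
Phase 2 runs for 8 − 7 = 1 years at r = 0.419.
N(8) = 2496.32·e^(0.419×1) = 2496.32·e^0.419 = 3795.5.

3796 rabbits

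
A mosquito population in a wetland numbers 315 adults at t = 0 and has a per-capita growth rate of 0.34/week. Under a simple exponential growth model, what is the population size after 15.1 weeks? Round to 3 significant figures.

N(t) = N₀·e^(rt) = 315 × e^(0.34×15.1) = 315 × e^5.134.
e^5.134 ≈ 169.69, so N ≈ 315 × 169.69 = 53453.8.

53500 adults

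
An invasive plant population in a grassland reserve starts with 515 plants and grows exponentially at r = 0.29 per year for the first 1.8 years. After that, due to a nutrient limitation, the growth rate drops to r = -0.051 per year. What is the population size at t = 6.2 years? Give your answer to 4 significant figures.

693.5 plants

Phase 1: N(1.8) = 515·e^(0.29×1.8) = 515·e^0.522 = 867.978.
Phase 2 runs for 6.2 − 1.8 = 4.4 years at r = -0.051.
N(6.2) = 867.978·e^(-0.051×4.4) = 867.978·e^-0.2244 = 693.511.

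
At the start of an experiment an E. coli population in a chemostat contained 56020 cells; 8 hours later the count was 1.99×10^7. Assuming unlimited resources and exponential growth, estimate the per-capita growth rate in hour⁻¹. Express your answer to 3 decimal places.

From N(t) = N₀·e^(rt): e^(r·8) = 1.99×10^7/56020 = 355.23.
r·8 = ln(355.23) = 5.8728, so r = 5.8728/8 = 0.7341.

0.734 per hour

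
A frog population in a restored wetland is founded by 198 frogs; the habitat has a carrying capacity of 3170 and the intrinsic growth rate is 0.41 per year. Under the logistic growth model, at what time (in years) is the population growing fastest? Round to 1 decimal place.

Logistic growth is fastest at N = K/2 = 1585.
A = (K − N₀)/N₀ = 15.01. Set K/(1 + A·e^(−rt)) = K/2 → A·e^(−rt) = 1.
e^(−0.41t) = 1/15.01 = 0.0666218, so t = ln(15.01)/0.41 = 2.7087/0.41 = 6.6066.

6.6 years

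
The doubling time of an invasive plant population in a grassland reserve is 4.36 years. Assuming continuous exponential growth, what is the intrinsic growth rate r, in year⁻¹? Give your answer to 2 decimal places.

r = ln(2)/t_d = 0.6931/4.36 = 0.15898.

0.16 per year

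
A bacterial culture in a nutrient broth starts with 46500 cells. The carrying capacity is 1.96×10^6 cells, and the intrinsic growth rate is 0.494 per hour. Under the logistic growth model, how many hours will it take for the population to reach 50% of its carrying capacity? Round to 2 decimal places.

7.52 hours

A = (K − N₀)/N₀ = (1.96×10^6 − 46500)/46500 = 41.151.
Solve 1.96×10^6/(1 + 41.151·e^(−0.494t)) = 980000: 1 + 41.151·e^(−0.494t) = 2, so e^(−0.494t) = 0.024301.
−0.494·t = ln(0.024301) = -3.7172, so t = 3.7172/0.494 = 7.5248.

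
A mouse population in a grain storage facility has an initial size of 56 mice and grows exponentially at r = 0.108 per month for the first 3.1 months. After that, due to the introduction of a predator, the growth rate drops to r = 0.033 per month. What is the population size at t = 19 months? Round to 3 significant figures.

132 mice

Phase 1: N(3.1) = 56·e^(0.108×3.1) = 56·e^0.3348 = 78.269.
Phase 2 runs for 19 − 3.1 = 15.9 months at r = 0.033.
N(19) = 78.269·e^(0.033×15.9) = 78.269·e^0.5247 = 132.271.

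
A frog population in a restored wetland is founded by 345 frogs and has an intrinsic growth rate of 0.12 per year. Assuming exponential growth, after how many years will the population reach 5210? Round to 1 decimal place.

22.6 years

Set N₀·e^(rt) = 5210: e^(0.12·t) = 5210/345 = 15.101.
0.12·t = ln(15.101) = 2.7148, so t = 2.7148/0.12 = 22.623.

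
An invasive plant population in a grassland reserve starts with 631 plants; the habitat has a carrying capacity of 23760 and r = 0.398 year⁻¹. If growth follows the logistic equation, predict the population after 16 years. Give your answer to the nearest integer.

A = (K − N₀)/N₀ = (23760 − 631)/631 = 36.655.
N(t) = K/(1 + A·e^(−rt)) = 23760/(1 + 36.655×e^(−0.398×16)).
e^(−6.368) = 0.0017156; denominator = 1 + 36.655×0.0017156 = 1.0629.
N = 23760/1.0629 = 22354.3.

22354 plants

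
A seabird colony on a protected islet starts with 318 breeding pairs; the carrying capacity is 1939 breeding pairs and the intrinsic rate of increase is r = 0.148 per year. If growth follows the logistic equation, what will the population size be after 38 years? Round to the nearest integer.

1904 breeding pairs

A = (K − N₀)/N₀ = (1939 − 318)/318 = 5.0975.
N(t) = K/(1 + A·e^(−rt)) = 1939/(1 + 5.0975×e^(−0.148×38)).
e^(−5.624) = 0.0036102; denominator = 1 + 5.0975×0.0036102 = 1.0184.
N = 1939/1.0184 = 1903.96.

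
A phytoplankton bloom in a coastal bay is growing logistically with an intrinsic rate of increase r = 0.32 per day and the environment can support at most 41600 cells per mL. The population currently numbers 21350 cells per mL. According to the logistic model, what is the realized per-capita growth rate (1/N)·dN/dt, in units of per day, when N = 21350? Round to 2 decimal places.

0.16 per day

(1/N)·dN/dt = r(1 − N/K) = 0.32 × (1 − 21350/41600).
= 0.32 × 0.48678 = 0.15577.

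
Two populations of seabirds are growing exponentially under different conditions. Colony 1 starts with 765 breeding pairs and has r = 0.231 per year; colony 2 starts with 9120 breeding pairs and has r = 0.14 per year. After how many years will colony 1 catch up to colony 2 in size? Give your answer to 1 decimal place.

Set 765·e^(0.231t) = 9120·e^(0.14t).
e^((0.231 − 0.14)t) = 9120/765 → e^(0.091·t) = 11.922.
0.091·t = ln(11.922) = 2.4783, so t = 2.4783/0.091 = 27.235.

27.2 years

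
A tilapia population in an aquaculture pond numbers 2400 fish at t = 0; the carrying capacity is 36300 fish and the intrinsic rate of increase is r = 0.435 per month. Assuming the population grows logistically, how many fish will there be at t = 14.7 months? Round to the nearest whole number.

A = (K − N₀)/N₀ = (36300 − 2400)/2400 = 14.125.
N(t) = K/(1 + A·e^(−rt)) = 36300/(1 + 14.125×e^(−0.435×14.7)).
e^(−6.394) = 0.0016707; denominator = 1 + 14.125×0.0016707 = 1.0236.
N = 36300/1.0236 = 35463.1.

35463 fish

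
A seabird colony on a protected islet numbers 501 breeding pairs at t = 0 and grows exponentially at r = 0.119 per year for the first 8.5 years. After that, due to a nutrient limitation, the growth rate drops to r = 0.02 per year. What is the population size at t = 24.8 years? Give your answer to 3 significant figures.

1910 breeding pairs

Phase 1: N(8.5) = 501·e^(0.119×8.5) = 501·e^1.011 = 1377.61.
Phase 2 runs for 24.8 − 8.5 = 16.3 years at r = 0.02.
N(24.8) = 1377.61·e^(0.02×16.3) = 1377.61·e^0.326 = 1908.56.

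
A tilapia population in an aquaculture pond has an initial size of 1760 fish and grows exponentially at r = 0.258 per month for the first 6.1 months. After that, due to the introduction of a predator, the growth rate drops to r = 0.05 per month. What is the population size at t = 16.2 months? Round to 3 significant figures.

Phase 1: N(6.1) = 1760·e^(0.258×6.1) = 1760·e^1.574 = 8491.91.
Phase 2 runs for 16.2 − 6.1 = 10.1 months at r = 0.05.
N(16.2) = 8491.91·e^(0.05×10.1) = 8491.91·e^0.505 = 14071.

14100 fish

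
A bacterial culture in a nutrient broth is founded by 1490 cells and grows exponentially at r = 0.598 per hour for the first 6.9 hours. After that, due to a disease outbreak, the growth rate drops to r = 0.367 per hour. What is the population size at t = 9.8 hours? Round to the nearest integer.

Phase 1: N(6.9) = 1490·e^(0.598×6.9) = 1490·e^4.126 = 92293.7.
Phase 2 runs for 9.8 − 6.9 = 2.9 hours at r = 0.367.
N(9.8) = 92293.7·e^(0.367×2.9) = 92293.7·e^1.064 = 267542.

267542 cells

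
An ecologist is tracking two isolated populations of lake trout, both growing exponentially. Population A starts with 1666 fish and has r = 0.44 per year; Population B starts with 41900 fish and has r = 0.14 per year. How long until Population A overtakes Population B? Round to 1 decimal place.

10.7 years

Set 1666·e^(0.44t) = 41900·e^(0.14t).
e^((0.44 − 0.14)t) = 41900/1666 → e^(0.3·t) = 25.15.
0.3·t = ln(25.15) = 3.2249, so t = 3.2249/0.3 = 10.75.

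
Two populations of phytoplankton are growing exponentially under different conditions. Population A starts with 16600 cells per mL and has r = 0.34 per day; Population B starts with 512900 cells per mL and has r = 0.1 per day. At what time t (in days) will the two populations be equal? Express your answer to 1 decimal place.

14.3 days

Set 16600·e^(0.34t) = 512900·e^(0.1t).
e^((0.34 − 0.1)t) = 512900/16600 → e^(0.24·t) = 30.898.
0.24·t = ln(30.898) = 3.4307, so t = 3.4307/0.24 = 14.294.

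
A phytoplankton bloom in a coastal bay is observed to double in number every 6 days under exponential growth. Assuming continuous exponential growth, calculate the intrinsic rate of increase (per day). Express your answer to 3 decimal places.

r = ln(2)/t_d = 0.6931/6 = 0.11552.

0.116 per day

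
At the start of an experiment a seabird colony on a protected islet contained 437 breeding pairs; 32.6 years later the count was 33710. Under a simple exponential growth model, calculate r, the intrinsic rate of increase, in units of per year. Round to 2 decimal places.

0.13 per year

From N(t) = N₀·e^(rt): e^(r·32.6) = 33710/437 = 77.14.
r·32.6 = ln(77.14) = 4.3456, so r = 4.3456/32.6 = 0.1333.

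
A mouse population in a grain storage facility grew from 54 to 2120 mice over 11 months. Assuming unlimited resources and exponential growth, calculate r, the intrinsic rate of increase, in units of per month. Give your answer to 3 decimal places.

From N(t) = N₀·e^(rt): e^(r·11) = 2120/54 = 39.259.
r·11 = ln(39.259) = 3.6702, so r = 3.6702/11 = 0.33365.

0.334 per month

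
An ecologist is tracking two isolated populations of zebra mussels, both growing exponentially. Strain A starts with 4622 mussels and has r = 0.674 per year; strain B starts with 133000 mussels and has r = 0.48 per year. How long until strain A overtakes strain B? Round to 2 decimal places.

Set 4622·e^(0.674t) = 133000·e^(0.48t).
e^((0.674 − 0.48)t) = 133000/4622 → e^(0.194·t) = 28.775.
0.194·t = ln(28.775) = 3.3595, so t = 3.3595/0.194 = 17.317.

17.32 years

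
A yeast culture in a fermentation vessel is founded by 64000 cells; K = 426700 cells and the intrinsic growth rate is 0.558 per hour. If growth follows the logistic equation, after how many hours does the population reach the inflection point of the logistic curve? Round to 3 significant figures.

Logistic growth is fastest at N = K/2 = 213350.
A = (K − N₀)/N₀ = 5.6672. Set K/(1 + A·e^(−rt)) = K/2 → A·e^(−rt) = 1.
e^(−0.558t) = 1/5.6672 = 0.176454, so t = ln(5.6672)/0.558 = 1.7347/0.558 = 3.1088.

3.11 hours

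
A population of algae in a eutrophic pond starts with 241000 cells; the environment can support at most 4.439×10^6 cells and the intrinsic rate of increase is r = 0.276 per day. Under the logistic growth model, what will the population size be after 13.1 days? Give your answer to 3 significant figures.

3020000 cells

A = (K − N₀)/N₀ = (4.439×10^6 − 241000)/241000 = 17.419.
N(t) = K/(1 + A·e^(−rt)) = 4.439×10^6/(1 + 17.419×e^(−0.276×13.1)).
e^(−3.616) = 0.026901; denominator = 1 + 17.419×0.026901 = 1.4686.
N = 4.439×10^6/1.4686 = 3.022633×10^6.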